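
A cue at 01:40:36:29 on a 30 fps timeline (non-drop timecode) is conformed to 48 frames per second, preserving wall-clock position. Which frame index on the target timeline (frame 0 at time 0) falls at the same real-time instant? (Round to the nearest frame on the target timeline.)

Source frame index: (1×3600 + 40×60 + 36) × 30 + 29 = 181109.
Real time: 181109 / (30) = 181109/30 s.
Target frame: (181109/30) × (48) = 1448872/5 ≈ 289774.400 → 289774.

frame 289774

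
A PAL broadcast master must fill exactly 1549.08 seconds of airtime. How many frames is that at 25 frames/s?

Frames = 1549.08 × 25 = 38727.

38727 frames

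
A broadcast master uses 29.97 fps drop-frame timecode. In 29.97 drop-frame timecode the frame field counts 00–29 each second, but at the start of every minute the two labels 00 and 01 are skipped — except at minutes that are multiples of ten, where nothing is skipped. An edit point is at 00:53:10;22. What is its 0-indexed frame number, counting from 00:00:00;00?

As if non-drop at 30 labels/s: (0 × 3600 + 53 × 60 + 10) × 30 + 22 = 95722.
Minute boundaries passed: 53; those not divisible by 10: 53 − 5 = 48; dropped labels = 2 × 48 = 96.
Actual frame index = 95722 − 96 = 95626.

95626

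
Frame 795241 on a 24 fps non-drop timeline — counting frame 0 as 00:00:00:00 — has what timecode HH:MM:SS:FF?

795241 ÷ 24 = 33135 full seconds, remainder 1 frame.
33135 s = 9 h 12 min 15 s.
Timecode: 09:12:15:01.

09:12:15:01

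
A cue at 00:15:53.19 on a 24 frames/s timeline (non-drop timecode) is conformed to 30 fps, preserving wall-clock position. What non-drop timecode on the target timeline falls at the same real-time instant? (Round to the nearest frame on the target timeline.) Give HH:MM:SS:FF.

Source frame index: (0×3600 + 15×60 + 53) × 24 + 19 = 22891.
Real time: 22891 / (24) = 22891/24 s.
Target frame: (22891/24) × (30) = 114455/4 ≈ 28613.750 → 28614.
At 30 labels/s: frame 28614 → 00:15:53:24.

00:15:53:24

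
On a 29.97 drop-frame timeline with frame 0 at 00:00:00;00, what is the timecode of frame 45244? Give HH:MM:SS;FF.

Ten DF minutes hold 17982 frames, so frame 45244 lies in block 2 (frames 35964–53945) with 9280 frames into that block.
The block's first minute is 1800 frames and the rest 1798 each; 9280 frames reaches minute 5, so 2 × 18 + 5 × 2 = 46 labels have been skipped so far.
Adding those back, label number 45244 + 46 = 45290 at 30 labels/s is 1509 s + 20 f = 0 h 25 min 9 s frame 20, i.e. 00:25:09;20.

00:25:09;20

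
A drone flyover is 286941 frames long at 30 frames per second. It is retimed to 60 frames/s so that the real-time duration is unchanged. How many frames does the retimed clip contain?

573882 frames

Target frames = source frames × (target rate / source rate) = 286941 × (60)/(30) = 286941 × 2 = 573882.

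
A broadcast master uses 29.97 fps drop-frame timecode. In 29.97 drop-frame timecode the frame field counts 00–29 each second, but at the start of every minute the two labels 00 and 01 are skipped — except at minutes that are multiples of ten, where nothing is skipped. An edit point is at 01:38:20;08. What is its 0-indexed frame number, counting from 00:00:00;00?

176830

Complete 10-minute blocks: 9, each 17982 frames → 161838.
Remaining 8 whole minutes in the current block: 1800 + 7 × 1798 = 14386 frames.
Within the current minute: 20 × 30 + 8 − 2 = 606 (labels ;00/;01 skipped at this minute). Total = 161838 + 14386 + 606 = 176830.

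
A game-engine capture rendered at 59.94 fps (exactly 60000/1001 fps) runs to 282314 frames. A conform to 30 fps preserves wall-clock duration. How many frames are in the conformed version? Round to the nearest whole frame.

141298 frames

Frames at target rate = 282314 × (30) / (60000/1001) = 141298157/1000 ≈ 141298.157.
Nearest whole frame: 141298.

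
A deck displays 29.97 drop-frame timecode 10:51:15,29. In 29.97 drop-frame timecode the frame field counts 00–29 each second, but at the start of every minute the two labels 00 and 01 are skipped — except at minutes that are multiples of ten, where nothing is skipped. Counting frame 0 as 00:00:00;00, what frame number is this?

1171107

Complete 10-minute blocks: 65, each 17982 frames → 1168830.
Remaining 1 whole minute in the current block: 1800 + 0 × 1798 = 1800 frames.
Within the current minute: 15 × 30 + 29 − 2 = 477 (labels ;00/;01 skipped at this minute). Total = 1168830 + 1800 + 477 = 1171107.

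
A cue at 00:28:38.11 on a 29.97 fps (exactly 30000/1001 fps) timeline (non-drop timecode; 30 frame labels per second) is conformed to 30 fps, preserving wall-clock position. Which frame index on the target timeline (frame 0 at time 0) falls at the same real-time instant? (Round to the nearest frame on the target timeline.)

Source frame index: (0×3600 + 28×60 + 38) × 30 + 11 = 51551.
Real time: 51551 / (30000/1001) = 51602551/30000 s.
Target frame: (51602551/30000) × (30) = 51602551/1000 ≈ 51602.551 → 51603.

frame 51603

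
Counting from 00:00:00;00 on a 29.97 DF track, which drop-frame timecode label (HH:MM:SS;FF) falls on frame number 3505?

Ten DF minutes hold 17982 frames, so frame 3505 lies in block 0 (frames 0–17981) with 3505 frames into that block.
The block's first minute is 1800 frames and the rest 1798 each; 3505 frames reaches minute 1, so 0 × 18 + 1 × 2 = 2 labels have been skipped so far.
Adding those back, label number 3505 + 2 = 3507 at 30 labels/s is 116 s + 27 f = 0 h 1 min 56 s frame 27, i.e. 00:01:56;27.

00:01:56;27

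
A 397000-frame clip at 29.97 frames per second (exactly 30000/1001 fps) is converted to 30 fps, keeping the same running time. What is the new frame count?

397397 frames

Target frames = source frames × (target rate / source rate) = 397000 × (30)/(30000/1001) = 397000 × 1001/1000 = 397397.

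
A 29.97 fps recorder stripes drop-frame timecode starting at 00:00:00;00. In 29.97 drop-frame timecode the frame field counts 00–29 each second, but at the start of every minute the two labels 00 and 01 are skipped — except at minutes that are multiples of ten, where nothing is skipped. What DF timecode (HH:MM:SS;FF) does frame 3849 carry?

00:02:08;13

Each 10-minute DF block holds 10 × 60 × 30 − 9 × 2 = 17982 frames. 3849 ÷ 17982 → 0 full blocks, remainder 3849.
Within the partial block the first minute is 1800 frames and each further minute 1798, so 2 further minute boundaries passed. Total skipped labels = 18 × 0 + 2 × 2 = 4.
Non-drop label index = 3849 + 4 = 3853; at 30 labels/s that is 00:02:08:13, i.e. DF 00:02:08;13.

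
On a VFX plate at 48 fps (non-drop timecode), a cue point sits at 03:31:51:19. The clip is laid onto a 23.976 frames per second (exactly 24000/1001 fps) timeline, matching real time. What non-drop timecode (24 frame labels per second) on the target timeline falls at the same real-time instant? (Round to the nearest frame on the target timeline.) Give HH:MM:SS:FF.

03:31:38:17

Source frame index: (3×3600 + 31×60 + 51) × 48 + 19 = 610147.
Real time: 610147 / (48) = 610147/48 s.
Target frame: (610147/48) × (24000/1001) = 305073500/1001 ≈ 304768.731 → 304769.
At 24 labels/s: frame 304769 → 03:31:38:17.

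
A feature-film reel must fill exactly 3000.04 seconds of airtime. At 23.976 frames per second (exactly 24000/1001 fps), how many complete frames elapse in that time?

71929 frames

Frames = 3000.04 × 24000/1001 = 72000960/1001 ≈ 71929.0310.
Complete frames: 71929.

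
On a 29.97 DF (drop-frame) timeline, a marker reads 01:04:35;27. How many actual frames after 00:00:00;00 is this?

As if non-drop at 30 labels/s: (1 × 3600 + 4 × 60 + 35) × 30 + 27 = 116277.
Minute boundaries passed: 64; those not divisible by 10: 64 − 6 = 58; dropped labels = 2 × 58 = 116.
Actual frame index = 116277 − 116 = 116161.

116161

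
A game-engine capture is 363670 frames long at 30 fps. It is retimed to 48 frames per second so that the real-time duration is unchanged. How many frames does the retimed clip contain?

581872 frames

Frames at target rate = 363670 × (48) / (30) = 581872.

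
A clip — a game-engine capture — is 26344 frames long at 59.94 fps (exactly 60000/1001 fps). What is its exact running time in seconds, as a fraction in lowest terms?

Running time = 26344 ÷ (60000/1001) = 26344 × 1001/60000 = 3296293/7500 s.

3296293/7500 seconds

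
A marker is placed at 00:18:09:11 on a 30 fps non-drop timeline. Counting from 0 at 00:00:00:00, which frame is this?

Total seconds to the label: (0 × 3600 + 18 × 60 + 9) = 1089.
Frame index = 1089 × 30 + 11 = 32681.

frame 32681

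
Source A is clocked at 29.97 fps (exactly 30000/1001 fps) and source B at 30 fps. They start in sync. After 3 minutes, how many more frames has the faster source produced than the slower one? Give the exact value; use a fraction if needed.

3 min = 180 s.
A emits 30000/1001 × 180 = 5400000/1001 frames; B emits 30 × 180 = 5400.
Difference = 5400/1001 frames (≈ 5.3946); B is ahead of A.

5400/1001 frames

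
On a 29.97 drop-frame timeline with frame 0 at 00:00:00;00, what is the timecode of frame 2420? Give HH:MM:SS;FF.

00:01:20;22

Each 10-minute DF block holds 10 × 60 × 30 − 9 × 2 = 17982 frames. 2420 ÷ 17982 → 0 full blocks, remainder 2420.
Within the partial block the first minute is 1800 frames and each further minute 1798, so 1 further minute boundary passed. Total skipped labels = 18 × 0 + 2 × 1 = 2.
Non-drop label index = 2420 + 2 = 2422; at 30 labels/s that is 00:01:20:22, i.e. DF 00:01:20;22.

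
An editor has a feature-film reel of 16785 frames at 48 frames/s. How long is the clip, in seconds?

349.6875 seconds

Running time = 16785 / (48) = 349.6875 s.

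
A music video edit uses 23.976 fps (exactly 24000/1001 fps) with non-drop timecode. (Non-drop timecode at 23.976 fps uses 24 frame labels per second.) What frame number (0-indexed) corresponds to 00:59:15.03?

Total seconds to the label: (0 × 3600 + 59 × 60 + 15) = 3555.
Frame index = 3555 × 24 + 3 = 85323.

frame 85323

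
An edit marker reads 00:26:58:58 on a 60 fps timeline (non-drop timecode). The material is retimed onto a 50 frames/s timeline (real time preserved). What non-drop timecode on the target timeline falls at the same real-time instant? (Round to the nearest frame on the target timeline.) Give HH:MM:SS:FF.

Source frame index: (0×3600 + 26×60 + 58) × 60 + 58 = 97138.
Real time: 97138 / (60) = 48569/30 s.
Target frame: (48569/30) × (50) = 242845/3 ≈ 80948.333 → 80948.
At 50 labels/s: frame 80948 → 00:26:58:48.

00:26:58:48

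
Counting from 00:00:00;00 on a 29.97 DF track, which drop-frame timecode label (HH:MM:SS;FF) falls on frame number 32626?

00:18:08;20

Ten DF minutes hold 17982 frames, so frame 32626 lies in block 1 (frames 17982–35963) with 14644 frames into that block.
The block's first minute is 1800 frames and the rest 1798 each; 14644 frames reaches minute 8, so 1 × 18 + 8 × 2 = 34 labels have been skipped so far.
Adding those back, label number 32626 + 34 = 32660 at 30 labels/s is 1088 s + 20 f = 0 h 18 min 8 s frame 20, i.e. 00:18:08;20.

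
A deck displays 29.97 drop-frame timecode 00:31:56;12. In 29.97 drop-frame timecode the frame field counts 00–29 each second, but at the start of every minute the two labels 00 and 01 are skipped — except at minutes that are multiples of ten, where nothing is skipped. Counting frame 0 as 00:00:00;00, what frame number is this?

57436

Complete 10-minute blocks: 3, each 17982 frames → 53946.
Remaining 1 whole minute in the current block: 1800 + 0 × 1798 = 1800 frames.
Within the current minute: 56 × 30 + 12 − 2 = 1690 (labels ;00/;01 skipped at this minute). Total = 53946 + 1800 + 1690 = 57436.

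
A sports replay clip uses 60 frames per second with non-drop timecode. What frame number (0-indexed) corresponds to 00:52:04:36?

187476

Total seconds to the label: (0 × 3600 + 52 × 60 + 4) = 3124.
Frame index = 3124 × 60 + 36 = 187476.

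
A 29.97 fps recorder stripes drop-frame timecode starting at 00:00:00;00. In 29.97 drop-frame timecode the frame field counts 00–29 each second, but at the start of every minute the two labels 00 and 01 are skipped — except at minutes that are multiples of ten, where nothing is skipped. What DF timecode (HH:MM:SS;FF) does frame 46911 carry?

Each 10-minute DF block holds 10 × 60 × 30 − 9 × 2 = 17982 frames. 46911 ÷ 17982 → 2 full blocks, remainder 10947.
Within the partial block the first minute is 1800 frames and each further minute 1798, so 6 further minute boundaries passed. Total skipped labels = 18 × 2 + 2 × 6 = 48.
Non-drop label index = 46911 + 48 = 46959; at 30 labels/s that is 00:26:05:09, i.e. DF 00:26:05;09.

00:26:05;09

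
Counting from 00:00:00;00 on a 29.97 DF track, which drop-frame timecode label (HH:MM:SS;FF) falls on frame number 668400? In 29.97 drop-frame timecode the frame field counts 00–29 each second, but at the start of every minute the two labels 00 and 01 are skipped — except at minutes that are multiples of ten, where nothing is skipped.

06:11:42;08

Ten DF minutes hold 17982 frames, so frame 668400 lies in block 37 (frames 665334–683315) with 3066 frames into that block.
The block's first minute is 1800 frames and the rest 1798 each; 3066 frames reaches minute 1, so 37 × 18 + 1 × 2 = 668 labels have been skipped so far.
Adding those back, label number 668400 + 668 = 669068 at 30 labels/s is 22302 s + 8 f = 6 h 11 min 42 s frame 8, i.e. 06:11:42;08.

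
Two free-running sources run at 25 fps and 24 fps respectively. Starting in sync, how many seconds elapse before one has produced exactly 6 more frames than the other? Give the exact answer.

The gap grows by |24 − 25| = 1 frame per second.
Time for a 6-frame gap: 6 ÷ (1) = 6 s.

6 seconds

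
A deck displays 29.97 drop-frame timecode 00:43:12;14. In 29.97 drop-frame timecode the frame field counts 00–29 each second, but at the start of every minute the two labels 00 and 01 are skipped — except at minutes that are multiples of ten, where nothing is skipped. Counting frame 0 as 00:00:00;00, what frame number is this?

77696

Complete 10-minute blocks: 4, each 17982 frames → 71928.
Remaining 3 whole minutes in the current block: 1800 + 2 × 1798 = 5396 frames.
Within the current minute: 12 × 30 + 14 − 2 = 372 (labels ;00/;01 skipped at this minute). Total = 71928 + 5396 + 372 = 77696.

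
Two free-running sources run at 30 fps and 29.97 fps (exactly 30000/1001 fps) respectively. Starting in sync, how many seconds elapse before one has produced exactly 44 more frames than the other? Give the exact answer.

22022/15 seconds

The gap grows by |30000/1001 − 30| = 30/1001 frames per second.
Time for a 44-frame gap: 44 ÷ (30/1001) = 22022/15 s.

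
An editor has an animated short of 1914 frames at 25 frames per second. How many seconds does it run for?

Running time = 1914 / (25) = 76.56 s.

76.56 seconds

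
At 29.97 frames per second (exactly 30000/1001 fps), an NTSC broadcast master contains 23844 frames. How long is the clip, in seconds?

Running time = 23844 / (30000/1001) = 795.5948 s.

795.5948 seconds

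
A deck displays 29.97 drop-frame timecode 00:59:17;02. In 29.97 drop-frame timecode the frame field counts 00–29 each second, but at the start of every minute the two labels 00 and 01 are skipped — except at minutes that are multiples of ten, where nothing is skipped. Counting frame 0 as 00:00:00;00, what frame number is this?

Complete 10-minute blocks: 5, each 17982 frames → 89910.
Remaining 9 whole minutes in the current block: 1800 + 8 × 1798 = 16184 frames.
Within the current minute: 17 × 30 + 2 − 2 = 510 (labels ;00/;01 skipped at this minute). Total = 89910 + 16184 + 510 = 106604.

106604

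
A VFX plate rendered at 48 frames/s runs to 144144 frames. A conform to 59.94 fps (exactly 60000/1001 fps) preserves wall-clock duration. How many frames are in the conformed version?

Target frames = source frames × (target rate / source rate) = 144144 × (60000/1001)/(48) = 144144 × 1250/1001 = 180000.

180000 frames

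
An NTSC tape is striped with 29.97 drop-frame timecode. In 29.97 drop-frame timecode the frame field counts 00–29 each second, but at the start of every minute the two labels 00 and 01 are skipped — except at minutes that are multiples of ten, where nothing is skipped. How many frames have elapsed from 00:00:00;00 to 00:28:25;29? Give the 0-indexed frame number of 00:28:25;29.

As if non-drop at 30 labels/s: (0 × 3600 + 28 × 60 + 25) × 30 + 29 = 51179.
Minute boundaries passed: 28; those not divisible by 10: 28 − 2 = 26; dropped labels = 2 × 26 = 52.
Actual frame index = 51179 − 52 = 51127.

51127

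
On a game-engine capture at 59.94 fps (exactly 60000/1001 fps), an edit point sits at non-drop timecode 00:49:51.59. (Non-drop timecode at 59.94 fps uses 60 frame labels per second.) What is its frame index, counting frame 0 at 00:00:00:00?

Total seconds to the label: (0 × 3600 + 49 × 60 + 51) = 2991.
Frame index = 2991 × 60 + 59 = 179519.

179519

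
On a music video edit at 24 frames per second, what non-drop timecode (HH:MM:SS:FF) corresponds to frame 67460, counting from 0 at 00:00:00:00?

00:46:50:20

67460 ÷ 24 = 2810 full seconds, remainder 20 frames.
2810 s = 0 h 46 min 50 s.
Timecode: 00:46:50:20.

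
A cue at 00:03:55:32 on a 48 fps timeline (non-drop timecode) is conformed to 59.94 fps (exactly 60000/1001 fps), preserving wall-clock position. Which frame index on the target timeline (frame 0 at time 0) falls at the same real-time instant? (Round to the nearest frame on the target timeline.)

Source frame index: (0×3600 + 3×60 + 55) × 48 + 32 = 11312.
Real time: 11312 / (48) = 707/3 s.
Target frame: (707/3) × (60000/1001) = 2020000/143 ≈ 14125.874 → 14126.

frame 14126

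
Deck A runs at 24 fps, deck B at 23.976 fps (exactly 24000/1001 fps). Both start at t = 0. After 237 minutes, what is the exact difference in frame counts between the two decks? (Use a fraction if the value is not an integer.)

237 min = 14220 s.
A emits 24 × 14220 = 341280 frames; B emits 24000/1001 × 14220 = 341280000/1001.
Difference = 341280/1001 frames (≈ 340.9391); B is behind A.

341280/1001 frames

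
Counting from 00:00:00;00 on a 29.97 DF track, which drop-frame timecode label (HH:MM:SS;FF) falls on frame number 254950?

Ten DF minutes hold 17982 frames, so frame 254950 lies in block 14 (frames 251748–269729) with 3202 frames into that block.
The block's first minute is 1800 frames and the rest 1798 each; 3202 frames reaches minute 1, so 14 × 18 + 1 × 2 = 254 labels have been skipped so far.
Adding those back, label number 254950 + 254 = 255204 at 30 labels/s is 8506 s + 24 f = 2 h 21 min 46 s frame 24, i.e. 02:21:46;24.

02:21:46;24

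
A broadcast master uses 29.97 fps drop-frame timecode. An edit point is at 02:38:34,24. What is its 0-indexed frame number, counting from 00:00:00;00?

As if non-drop at 30 labels/s: (2 × 3600 + 38 × 60 + 34) × 30 + 24 = 285444.
Minute boundaries passed: 158; those not divisible by 10: 158 − 15 = 143; dropped labels = 2 × 143 = 286.
Actual frame index = 285444 − 286 = 285158.

285158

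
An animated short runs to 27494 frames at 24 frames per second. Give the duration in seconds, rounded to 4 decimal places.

Running time = 27494 × 1/24 = 13747/12 s ≈ 1145.5833 s.

1145.5833 seconds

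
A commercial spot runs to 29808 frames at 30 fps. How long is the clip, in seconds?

993.6 seconds

Running time = 29808 / (30) = 993.6 s.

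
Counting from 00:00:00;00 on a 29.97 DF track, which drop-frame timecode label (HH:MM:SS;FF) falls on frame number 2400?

Each 10-minute DF block holds 10 × 60 × 30 − 9 × 2 = 17982 frames. 2400 ÷ 17982 → 0 full blocks, remainder 2400.
Within the partial block the first minute is 1800 frames and each further minute 1798, so 1 further minute boundary passed. Total skipped labels = 18 × 0 + 2 × 1 = 2.
Non-drop label index = 2400 + 2 = 2402; at 30 labels/s that is 00:01:20:02, i.e. DF 00:01:20;02.

00:01:20;02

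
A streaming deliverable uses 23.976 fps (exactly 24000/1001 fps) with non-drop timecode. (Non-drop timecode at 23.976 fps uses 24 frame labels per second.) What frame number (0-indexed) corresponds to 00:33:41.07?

frame 48511

Total seconds to the label: (0 × 3600 + 33 × 60 + 41) = 2021.
Frame index = 2021 × 24 + 7 = 48511.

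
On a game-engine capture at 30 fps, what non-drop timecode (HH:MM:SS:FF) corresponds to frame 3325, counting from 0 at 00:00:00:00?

3325 ÷ 30 = 110 full seconds, remainder 25 frames.
110 s = 0 h 1 min 50 s.
Timecode: 00:01:50:25.

00:01:50:25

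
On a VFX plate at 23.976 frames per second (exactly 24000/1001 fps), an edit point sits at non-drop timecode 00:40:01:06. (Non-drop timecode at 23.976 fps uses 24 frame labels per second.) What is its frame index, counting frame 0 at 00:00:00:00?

57630

Total seconds to the label: (0 × 3600 + 40 × 60 + 1) = 2401.
Frame index = 2401 × 24 + 6 = 57630.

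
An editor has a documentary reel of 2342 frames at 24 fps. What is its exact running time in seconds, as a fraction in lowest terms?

1171/12 seconds

Running time = 2342 ÷ (24) = 2342 × 1/24 = 1171/12 s.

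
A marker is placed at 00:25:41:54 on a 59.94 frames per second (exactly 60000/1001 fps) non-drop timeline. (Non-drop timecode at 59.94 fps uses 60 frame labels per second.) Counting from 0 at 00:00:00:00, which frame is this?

Total seconds to the label: (0 × 3600 + 25 × 60 + 41) = 1541.
Frame index = 1541 × 60 + 54 = 92514.

92514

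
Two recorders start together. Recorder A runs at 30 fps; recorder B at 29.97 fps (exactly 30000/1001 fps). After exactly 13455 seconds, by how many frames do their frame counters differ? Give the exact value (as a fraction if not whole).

A emits 30 × 13455 = 403650 frames; B emits 30000/1001 × 13455 = 31050000/77.
Difference = 31050/77 frames (≈ 403.2468); B is behind A.

31050/77 frames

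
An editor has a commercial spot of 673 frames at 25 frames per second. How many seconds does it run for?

26.92 seconds

Running time = 673 / (25) = 26.92 s.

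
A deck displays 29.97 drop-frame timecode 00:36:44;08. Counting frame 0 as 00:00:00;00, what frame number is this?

As if non-drop at 30 labels/s: (0 × 3600 + 36 × 60 + 44) × 30 + 8 = 66128.
Minute boundaries passed: 36; those not divisible by 10: 36 − 3 = 33; dropped labels = 2 × 33 = 66.
Actual frame index = 66128 − 66 = 66062.

66062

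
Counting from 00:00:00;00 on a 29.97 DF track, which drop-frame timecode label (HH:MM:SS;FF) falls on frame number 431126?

03:59:45;08

Ten DF minutes hold 17982 frames, so frame 431126 lies in block 23 (frames 413586–431567) with 17540 frames into that block.
The block's first minute is 1800 frames and the rest 1798 each; 17540 frames reaches minute 9, so 23 × 18 + 9 × 2 = 432 labels have been skipped so far.
Adding those back, label number 431126 + 432 = 431558 at 30 labels/s is 14385 s + 8 f = 3 h 59 min 45 s frame 8, i.e. 03:59:45;08.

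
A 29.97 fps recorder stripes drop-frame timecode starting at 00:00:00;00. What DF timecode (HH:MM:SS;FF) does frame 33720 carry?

00:18:45;04

Each 10-minute DF block holds 10 × 60 × 30 − 9 × 2 = 17982 frames. 33720 ÷ 17982 → 1 full block, remainder 15738.
Within the partial block the first minute is 1800 frames and each further minute 1798, so 8 further minute boundaries passed. Total skipped labels = 18 × 1 + 2 × 8 = 34.
Non-drop label index = 33720 + 34 = 33754; at 30 labels/s that is 00:18:45:04, i.e. DF 00:18:45;04.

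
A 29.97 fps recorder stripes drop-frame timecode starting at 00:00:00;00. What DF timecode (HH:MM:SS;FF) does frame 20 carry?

00:00:00;20

Each 10-minute DF block holds 10 × 60 × 30 − 9 × 2 = 17982 frames. 20 ÷ 17982 → 0 full blocks, remainder 20.
Within the partial block the first minute is 1800 frames and each further minute 1798, so 0 further minute boundaries passed. Total skipped labels = 18 × 0 + 2 × 0 = 0.
Non-drop label index = 20 + 0 = 20; at 30 labels/s that is 00:00:00:20, i.e. DF 00:00:00;20.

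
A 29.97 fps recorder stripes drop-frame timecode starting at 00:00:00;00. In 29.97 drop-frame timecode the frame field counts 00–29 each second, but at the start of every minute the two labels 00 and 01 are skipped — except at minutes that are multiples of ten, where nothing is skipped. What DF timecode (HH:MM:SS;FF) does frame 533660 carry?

04:56:46;14

Ten DF minutes hold 17982 frames, so frame 533660 lies in block 29 (frames 521478–539459) with 12182 frames into that block.
The block's first minute is 1800 frames and the rest 1798 each; 12182 frames reaches minute 6, so 29 × 18 + 6 × 2 = 534 labels have been skipped so far.
Adding those back, label number 533660 + 534 = 534194 at 30 labels/s is 17806 s + 14 f = 4 h 56 min 46 s frame 14, i.e. 04:56:46;14.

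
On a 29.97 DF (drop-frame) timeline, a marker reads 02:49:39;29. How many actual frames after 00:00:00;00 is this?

305093

Complete 10-minute blocks: 16, each 17982 frames → 287712.
Remaining 9 whole minutes in the current block: 1800 + 8 × 1798 = 16184 frames.
Within the current minute: 39 × 30 + 29 − 2 = 1197 (labels ;00/;01 skipped at this minute). Total = 287712 + 16184 + 1197 = 305093.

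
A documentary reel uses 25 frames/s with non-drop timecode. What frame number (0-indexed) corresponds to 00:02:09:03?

Total seconds to the label: (0 × 3600 + 2 × 60 + 9) = 129.
Frame index = 129 × 25 + 3 = 3228.

frame 3228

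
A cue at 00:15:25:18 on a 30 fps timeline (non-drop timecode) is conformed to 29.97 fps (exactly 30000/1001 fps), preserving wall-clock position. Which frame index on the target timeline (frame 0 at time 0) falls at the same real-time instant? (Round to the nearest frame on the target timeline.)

Source frame index: (0×3600 + 15×60 + 25) × 30 + 18 = 27768.
Real time: 27768 / (30) = 4628/5 s.
Target frame: (4628/5) × (30000/1001) = 2136000/77 ≈ 27740.260 → 27740.

frame 27740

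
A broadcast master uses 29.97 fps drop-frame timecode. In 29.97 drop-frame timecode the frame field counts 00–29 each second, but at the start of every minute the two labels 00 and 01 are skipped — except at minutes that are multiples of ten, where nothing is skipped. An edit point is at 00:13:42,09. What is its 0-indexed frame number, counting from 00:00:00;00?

Complete 10-minute blocks: 1, each 17982 frames → 17982.
Remaining 3 whole minutes in the current block: 1800 + 2 × 1798 = 5396 frames.
Within the current minute: 42 × 30 + 9 − 2 = 1267 (labels ;00/;01 skipped at this minute). Total = 17982 + 5396 + 1267 = 24645.

24645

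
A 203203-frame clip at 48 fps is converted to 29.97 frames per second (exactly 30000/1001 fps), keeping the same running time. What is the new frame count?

126875 frames

Target frames = source frames × (target rate / source rate) = 203203 × (30000/1001)/(48) = 203203 × 625/1001 = 126875.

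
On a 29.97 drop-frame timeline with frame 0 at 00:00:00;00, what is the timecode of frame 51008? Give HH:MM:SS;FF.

00:28:22;00

Ten DF minutes hold 17982 frames, so frame 51008 lies in block 2 (frames 35964–53945) with 15044 frames into that block.
The block's first minute is 1800 frames and the rest 1798 each; 15044 frames reaches minute 8, so 2 × 18 + 8 × 2 = 52 labels have been skipped so far.
Adding those back, label number 51008 + 52 = 51060 at 30 labels/s is 1702 s + 0 f = 0 h 28 min 22 s frame 0, i.e. 00:28:22;00.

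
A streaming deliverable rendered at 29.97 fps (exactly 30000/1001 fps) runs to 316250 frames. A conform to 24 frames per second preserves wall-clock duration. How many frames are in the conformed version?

253253 frames

Target frames = source frames × (target rate / source rate) = 316250 × (24)/(30000/1001) = 316250 × 1001/1250 = 253253.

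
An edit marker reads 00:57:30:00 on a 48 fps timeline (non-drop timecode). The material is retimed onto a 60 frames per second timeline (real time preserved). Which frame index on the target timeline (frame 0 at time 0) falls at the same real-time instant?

frame 207000

Source frame index: (0×3600 + 57×60 + 30) × 48 + 0 = 165600.
Real time: 165600 / (48) = 3450 s.
Target frame: (3450) × (60) = 207000.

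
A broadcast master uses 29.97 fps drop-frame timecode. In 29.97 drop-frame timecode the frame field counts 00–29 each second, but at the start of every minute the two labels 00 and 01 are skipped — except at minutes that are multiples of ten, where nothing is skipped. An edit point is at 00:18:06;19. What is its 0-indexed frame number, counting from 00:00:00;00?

Complete 10-minute blocks: 1, each 17982 frames → 17982.
Remaining 8 whole minutes in the current block: 1800 + 7 × 1798 = 14386 frames.
Within the current minute: 6 × 30 + 19 − 2 = 197 (labels ;00/;01 skipped at this minute). Total = 17982 + 14386 + 197 = 32565.

32565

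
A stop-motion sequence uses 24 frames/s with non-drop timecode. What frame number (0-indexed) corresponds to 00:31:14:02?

Total seconds to the label: (0 × 3600 + 31 × 60 + 14) = 1874.
Frame index = 1874 × 24 + 2 = 44978.

44978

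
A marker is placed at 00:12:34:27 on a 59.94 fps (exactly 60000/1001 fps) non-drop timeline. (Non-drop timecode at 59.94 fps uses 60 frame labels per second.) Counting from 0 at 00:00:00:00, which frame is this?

Total seconds to the label: (0 × 3600 + 12 × 60 + 34) = 754.
Frame index = 754 × 60 + 27 = 45267.

frame 45267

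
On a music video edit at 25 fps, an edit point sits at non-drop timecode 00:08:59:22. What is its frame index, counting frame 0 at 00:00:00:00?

13497

Total seconds to the label: (0 × 3600 + 8 × 60 + 59) = 539.
Frame index = 539 × 25 + 22 = 13497.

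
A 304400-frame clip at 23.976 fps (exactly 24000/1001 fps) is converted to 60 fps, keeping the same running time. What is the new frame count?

Target frames = source frames × (target rate / source rate) = 304400 × (60)/(24000/1001) = 304400 × 1001/400 = 761761.

761761 frames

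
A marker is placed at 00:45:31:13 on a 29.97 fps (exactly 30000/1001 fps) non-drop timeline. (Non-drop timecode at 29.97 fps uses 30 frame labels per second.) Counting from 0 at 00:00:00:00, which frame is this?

81943

Total seconds to the label: (0 × 3600 + 45 × 60 + 31) = 2731.
Frame index = 2731 × 30 + 13 = 81943.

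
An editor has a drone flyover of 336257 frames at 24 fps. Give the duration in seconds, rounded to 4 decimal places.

14010.7083 seconds

Running time = 336257 × 1/24 = 336257/24 s ≈ 14010.7083 s.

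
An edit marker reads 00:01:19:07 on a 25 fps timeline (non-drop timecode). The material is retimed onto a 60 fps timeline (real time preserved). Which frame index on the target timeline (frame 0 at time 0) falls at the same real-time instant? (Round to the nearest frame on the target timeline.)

frame 4757

Source frame index: (0×3600 + 1×60 + 19) × 25 + 7 = 1982.
Real time: 1982 / (25) = 1982/25 s.
Target frame: (1982/25) × (60) = 23784/5 ≈ 4756.800 → 4757.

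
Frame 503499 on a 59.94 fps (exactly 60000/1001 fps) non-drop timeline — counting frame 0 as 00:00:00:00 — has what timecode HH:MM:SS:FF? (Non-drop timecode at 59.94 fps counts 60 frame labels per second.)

02:19:51:39

503499 ÷ 60 = 8391 full seconds, remainder 39 frames.
8391 s = 2 h 19 min 51 s.
Timecode: 02:19:51:39.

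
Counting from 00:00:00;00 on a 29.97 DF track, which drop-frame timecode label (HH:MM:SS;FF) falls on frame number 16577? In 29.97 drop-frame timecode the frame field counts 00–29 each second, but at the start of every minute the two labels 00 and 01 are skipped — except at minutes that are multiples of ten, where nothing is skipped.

Ten DF minutes hold 17982 frames, so frame 16577 lies in block 0 (frames 0–17981) with 16577 frames into that block.
The block's first minute is 1800 frames and the rest 1798 each; 16577 frames reaches minute 9, so 0 × 18 + 9 × 2 = 18 labels have been skipped so far.
Adding those back, label number 16577 + 18 = 16595 at 30 labels/s is 553 s + 5 f = 0 h 9 min 13 s frame 5, i.e. 00:09:13;05.

00:09:13;05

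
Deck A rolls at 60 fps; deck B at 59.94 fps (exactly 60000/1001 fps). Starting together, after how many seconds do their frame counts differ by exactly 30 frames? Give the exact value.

500.5 seconds

The gap grows by |60000/1001 − 60| = 60/1001 frames per second.
Time for a 30-frame gap: 30 ÷ (60/1001) = 500.5 s.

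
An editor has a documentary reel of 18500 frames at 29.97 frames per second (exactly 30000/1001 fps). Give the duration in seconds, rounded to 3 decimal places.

617.283 seconds

Running time = 18500 × 1001/30000 = 37037/60 s ≈ 617.283 s.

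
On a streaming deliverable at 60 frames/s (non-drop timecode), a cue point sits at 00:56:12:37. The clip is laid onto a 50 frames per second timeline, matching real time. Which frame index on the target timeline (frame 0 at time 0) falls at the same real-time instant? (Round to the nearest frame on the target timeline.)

frame 168631

Source frame index: (0×3600 + 56×60 + 12) × 60 + 37 = 202357.
Real time: 202357 / (60) = 202357/60 s.
Target frame: (202357/60) × (50) = 1011785/6 ≈ 168630.833 → 168631.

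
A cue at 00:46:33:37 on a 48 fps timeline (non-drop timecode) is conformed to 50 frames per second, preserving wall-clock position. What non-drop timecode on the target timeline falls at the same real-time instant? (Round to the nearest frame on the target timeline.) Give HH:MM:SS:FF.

Source frame index: (0×3600 + 46×60 + 33) × 48 + 37 = 134101.
Real time: 134101 / (48) = 134101/48 s.
Target frame: (134101/48) × (50) = 3352525/24 ≈ 139688.542 → 139689.
At 50 labels/s: frame 139689 → 00:46:33:39.

00:46:33:39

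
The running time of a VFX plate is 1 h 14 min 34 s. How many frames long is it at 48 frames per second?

214752 frames

1 h 14 min 34 s = 4474 s.
Frames = 4474 × 48 = 214752.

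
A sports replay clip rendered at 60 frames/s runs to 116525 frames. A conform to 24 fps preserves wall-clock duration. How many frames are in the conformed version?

46610 frames

Target frames = source frames × (target rate / source rate) = 116525 × (24)/(60) = 116525 × 2/5 = 46610.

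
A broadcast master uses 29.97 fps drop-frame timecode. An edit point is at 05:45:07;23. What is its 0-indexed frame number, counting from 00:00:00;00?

620611

Complete 10-minute blocks: 34, each 17982 frames → 611388.
Remaining 5 whole minutes in the current block: 1800 + 4 × 1798 = 8992 frames.
Within the current minute: 7 × 30 + 23 − 2 = 231 (labels ;00/;01 skipped at this minute). Total = 611388 + 8992 + 231 = 620611.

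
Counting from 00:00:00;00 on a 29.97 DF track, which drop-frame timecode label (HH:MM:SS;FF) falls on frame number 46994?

Ten DF minutes hold 17982 frames, so frame 46994 lies in block 2 (frames 35964–53945) with 11030 frames into that block.
The block's first minute is 1800 frames and the rest 1798 each; 11030 frames reaches minute 6, so 2 × 18 + 6 × 2 = 48 labels have been skipped so far.
Adding those back, label number 46994 + 48 = 47042 at 30 labels/s is 1568 s + 2 f = 0 h 26 min 8 s frame 2, i.e. 00:26:08;02.

00:26:08;02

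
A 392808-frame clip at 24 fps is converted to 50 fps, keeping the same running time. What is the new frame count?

Target frames = source frames × (target rate / source rate) = 392808 × (50)/(24) = 392808 × 25/12 = 818350.

818350 frames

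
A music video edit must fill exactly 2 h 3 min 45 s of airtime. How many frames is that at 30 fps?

2 h 3 min 45 s = 7425 s.
Frames = 7425 × 30 = 222750.

222750 frames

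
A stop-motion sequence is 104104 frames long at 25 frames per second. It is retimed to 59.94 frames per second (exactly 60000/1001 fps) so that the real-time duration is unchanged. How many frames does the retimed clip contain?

249600 frames

Target frames = source frames × (target rate / source rate) = 104104 × (60000/1001)/(25) = 104104 × 2400/1001 = 249600.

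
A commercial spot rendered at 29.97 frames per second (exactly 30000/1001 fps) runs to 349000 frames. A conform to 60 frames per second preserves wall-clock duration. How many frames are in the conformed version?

698698 frames

Target frames = source frames × (target rate / source rate) = 349000 × (60)/(30000/1001) = 349000 × 1001/500 = 698698.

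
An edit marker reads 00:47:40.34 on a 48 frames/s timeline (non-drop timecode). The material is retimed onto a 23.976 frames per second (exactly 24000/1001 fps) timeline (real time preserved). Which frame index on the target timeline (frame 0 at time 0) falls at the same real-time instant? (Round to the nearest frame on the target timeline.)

Source frame index: (0×3600 + 47×60 + 40) × 48 + 34 = 137314.
Real time: 137314 / (48) = 68657/24 s.
Target frame: (68657/24) × (24000/1001) = 68657000/1001 ≈ 68588.412 → 68588.

frame 68588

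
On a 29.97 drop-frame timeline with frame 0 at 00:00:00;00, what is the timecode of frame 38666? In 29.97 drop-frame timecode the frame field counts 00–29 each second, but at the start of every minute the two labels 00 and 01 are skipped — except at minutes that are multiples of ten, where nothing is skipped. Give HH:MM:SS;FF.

00:21:30;04

Each 10-minute DF block holds 10 × 60 × 30 − 9 × 2 = 17982 frames. 38666 ÷ 17982 → 2 full blocks, remainder 2702.
Within the partial block the first minute is 1800 frames and each further minute 1798, so 1 further minute boundary passed. Total skipped labels = 18 × 2 + 2 × 1 = 38.
Non-drop label index = 38666 + 38 = 38704; at 30 labels/s that is 00:21:30:04, i.e. DF 00:21:30;04.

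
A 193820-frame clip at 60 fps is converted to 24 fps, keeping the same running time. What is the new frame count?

Frames at target rate = 193820 × (24) / (60) = 77528.

77528 frames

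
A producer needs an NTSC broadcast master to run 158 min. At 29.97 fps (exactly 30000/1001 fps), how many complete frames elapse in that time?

158 min = 9480 s.
Frames = 9480 × 30000/1001 = 284400000/1001 ≈ 284115.8841.
Complete frames: 284115.

284115 frames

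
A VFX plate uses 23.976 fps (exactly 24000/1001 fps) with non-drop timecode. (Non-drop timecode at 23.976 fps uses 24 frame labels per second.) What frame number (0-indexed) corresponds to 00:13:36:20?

Total seconds to the label: (0 × 3600 + 13 × 60 + 36) = 816.
Frame index = 816 × 24 + 20 = 19604.

frame 19604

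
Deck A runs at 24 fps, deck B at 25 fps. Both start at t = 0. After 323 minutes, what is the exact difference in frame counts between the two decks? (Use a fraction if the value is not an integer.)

323 min = 19380 s.
A emits 24 × 19380 = 465120 frames; B emits 25 × 19380 = 484500.
Difference = 19380 frames; B is ahead of A.

19380 frames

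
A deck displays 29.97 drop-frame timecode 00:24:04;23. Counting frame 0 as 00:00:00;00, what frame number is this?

Complete 10-minute blocks: 2, each 17982 frames → 35964.
Remaining 4 whole minutes in the current block: 1800 + 3 × 1798 = 7194 frames.
Within the current minute: 4 × 30 + 23 − 2 = 141 (labels ;00/;01 skipped at this minute). Total = 35964 + 7194 + 141 = 43299.

43299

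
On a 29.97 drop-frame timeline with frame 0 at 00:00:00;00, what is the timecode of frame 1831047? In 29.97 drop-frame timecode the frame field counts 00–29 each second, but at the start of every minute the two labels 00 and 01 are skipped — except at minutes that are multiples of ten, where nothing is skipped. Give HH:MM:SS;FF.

16:58:16;01

Ten DF minutes hold 17982 frames, so frame 1831047 lies in block 101 (frames 1816182–1834163) with 14865 frames into that block.
The block's first minute is 1800 frames and the rest 1798 each; 14865 frames reaches minute 8, so 101 × 18 + 8 × 2 = 1834 labels have been skipped so far.
Adding those back, label number 1831047 + 1834 = 1832881 at 30 labels/s is 61096 s + 1 f = 16 h 58 min 16 s frame 1, i.e. 16:58:16;01.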